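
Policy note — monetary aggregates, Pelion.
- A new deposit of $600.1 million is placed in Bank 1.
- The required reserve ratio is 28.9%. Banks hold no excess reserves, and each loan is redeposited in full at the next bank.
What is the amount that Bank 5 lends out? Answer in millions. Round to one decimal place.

Each bank lends a fraction (1 − rr) = 0.7110 of the deposit it receives, so Bank 5 receives 600.1·0.7110^4 and lends 600.1·0.7110^5 ≈ 109.0364 million.

$109.0 million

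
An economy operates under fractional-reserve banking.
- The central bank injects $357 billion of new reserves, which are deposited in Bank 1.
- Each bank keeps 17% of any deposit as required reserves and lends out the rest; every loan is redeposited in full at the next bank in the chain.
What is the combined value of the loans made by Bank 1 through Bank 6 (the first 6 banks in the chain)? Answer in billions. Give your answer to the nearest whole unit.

$1173 billion

Bank i lends (1 − rr)^i of the original deposit: Bank 1 lends 357·0.8300 = 296.3100, Bank 2 lends 357·0.8300² = 245.9373, and so on.
Summing a geometric series: total = 357·[0.8300·(1 − 0.8300^6) / (1 − 0.8300)] ≈ 1173.1429 billion.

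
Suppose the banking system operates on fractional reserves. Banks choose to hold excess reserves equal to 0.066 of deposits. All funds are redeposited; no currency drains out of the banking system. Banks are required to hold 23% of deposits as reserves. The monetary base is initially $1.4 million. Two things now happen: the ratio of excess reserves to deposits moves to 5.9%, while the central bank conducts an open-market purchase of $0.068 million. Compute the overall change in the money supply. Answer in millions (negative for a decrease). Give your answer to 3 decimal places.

Before: m₁ = 1 / (0.23 + 0.066) ≈ 3.37838, MB₁ = 1.4, so M₁ = 3.37838 × 1.4 ≈ 4.7297 million.
After: m₂ = 1 / (0.23 + 0.059) ≈ 3.46021, MB₂ = 1.4 + 0.068 = 1.468, so M₂ = 3.46021 × 1.468 ≈ 5.0796 million.
ΔM = M₂ − M₁ = 5.0796 − 4.7297 = 0.3499 million.

$0.350 million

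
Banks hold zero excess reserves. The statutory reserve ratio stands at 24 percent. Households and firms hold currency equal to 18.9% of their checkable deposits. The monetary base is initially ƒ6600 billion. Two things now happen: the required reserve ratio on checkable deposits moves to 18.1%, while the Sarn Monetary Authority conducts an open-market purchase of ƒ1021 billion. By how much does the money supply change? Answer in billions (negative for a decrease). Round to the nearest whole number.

ƒ6198 billion

Before: m₁ = (1 + 0.189) / (0.24 + 0.189) ≈ 2.77156, MB₁ = 6600, so M₁ = 2.77156 × 6600 = 18292.296 billion.
After: m₂ = (1 + 0.189) / (0.181 + 0.189) ≈ 3.21351, MB₂ = 6600 + 1021 = 7621, so M₂ = 3.21351 × 7621 ≈ 24490.1597 billion.
ΔM = M₂ − M₁ = 24490.1597 − 18292.296 = 6197.8637 billion.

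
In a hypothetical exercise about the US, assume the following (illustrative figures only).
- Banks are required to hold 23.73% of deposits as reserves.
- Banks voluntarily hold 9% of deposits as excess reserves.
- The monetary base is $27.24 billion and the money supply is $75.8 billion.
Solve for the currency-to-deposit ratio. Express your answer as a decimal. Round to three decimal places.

0.050

Using m = M/MB = 75.8/27.24 ≈ 2.782673. From m = (1 + c)/(c + rr + e), rearranging gives 1 + c = m·(c + rr + e), so c·(1 − m) = m·(rr + e) − 1.
Hence c = [m·(rr + e) − 1]/(1 − m) = [2.782673 × (0.2373 + 0.09) − 1] / (1 − 2.782673) ≈ 0.050055.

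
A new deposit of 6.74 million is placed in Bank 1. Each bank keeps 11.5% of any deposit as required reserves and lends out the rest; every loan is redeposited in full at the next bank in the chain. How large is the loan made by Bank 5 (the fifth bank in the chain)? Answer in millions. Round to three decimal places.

Each bank lends a fraction (1 − rr) = 0.8850 of the deposit it receives, so Bank 5 receives 6.74·0.8850^4 and lends 6.74·0.8850^5 ≈ 3.6591 million.

3.659 million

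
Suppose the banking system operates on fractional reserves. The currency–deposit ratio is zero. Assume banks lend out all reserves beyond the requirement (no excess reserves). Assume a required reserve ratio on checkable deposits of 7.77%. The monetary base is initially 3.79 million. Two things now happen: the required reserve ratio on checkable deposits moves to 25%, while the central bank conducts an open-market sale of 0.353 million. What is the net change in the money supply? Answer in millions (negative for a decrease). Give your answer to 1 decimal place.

-35.0 million

Before: m₁ = 1 / (0.0777) ≈ 12.87, MB₁ = 3.79, so M₁ = 12.87 × 3.79 = 48.7773 million.
After: m₂ = 1 / (0.25) = 4, MB₂ = 3.79 − 0.353 = 3.437, so M₂ = 4 × 3.437 = 13.748 million.
ΔM = M₂ − M₁ = 13.748 − 48.7773 = -35.0293 million.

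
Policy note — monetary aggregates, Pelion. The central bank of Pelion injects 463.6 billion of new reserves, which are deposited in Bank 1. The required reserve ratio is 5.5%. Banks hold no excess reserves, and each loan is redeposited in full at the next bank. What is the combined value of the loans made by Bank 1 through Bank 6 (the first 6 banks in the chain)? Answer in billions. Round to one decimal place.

2292.6 billion

Bank i lends (1 − rr)^i of the original deposit: Bank 1 lends 463.6·0.9450 = 438.1020, Bank 2 lends 463.6·0.9450² ≈ 414.0064, and so on.
Summing a geometric series: total = 463.6·[0.9450·(1 − 0.9450^6) / (1 − 0.9450)] ≈ 2292.6135 billion.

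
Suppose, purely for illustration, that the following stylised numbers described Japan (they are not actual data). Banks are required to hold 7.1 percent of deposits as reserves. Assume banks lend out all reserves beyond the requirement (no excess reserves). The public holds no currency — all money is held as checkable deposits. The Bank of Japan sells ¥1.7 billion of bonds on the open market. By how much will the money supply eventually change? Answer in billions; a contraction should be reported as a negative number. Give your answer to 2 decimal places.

The simple money multiplier is m = 1/rr = 1/0.071 ≈ 14.0845.
An open-market sale reduces the monetary base by 1.7 billion, so ΔM = m × ΔMB = 14.0845 × (−1.7) ≈ -23.9436 billion.

-23.94 billion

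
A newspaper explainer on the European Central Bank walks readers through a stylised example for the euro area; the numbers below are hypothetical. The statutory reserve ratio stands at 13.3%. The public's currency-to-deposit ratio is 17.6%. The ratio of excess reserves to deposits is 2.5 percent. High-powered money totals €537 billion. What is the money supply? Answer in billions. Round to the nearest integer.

The money multiplier is m = (1 + c) / (rr + e + c) = (1 + 0.176) / (0.133 + 0.025 + 0.176) ≈ 3.5210.
So M = m × MB = 3.5210 × 537 = 1890.777 billion.

€1891 billion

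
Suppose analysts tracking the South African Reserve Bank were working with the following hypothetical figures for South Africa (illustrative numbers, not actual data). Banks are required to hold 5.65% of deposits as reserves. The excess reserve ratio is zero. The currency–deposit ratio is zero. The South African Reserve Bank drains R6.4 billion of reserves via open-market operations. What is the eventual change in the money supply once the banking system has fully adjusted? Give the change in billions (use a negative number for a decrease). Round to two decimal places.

-113.27 billion

The simple money multiplier is m = 1/rr = 1/0.0565 ≈ 17.6991.
An open-market sale reduces the monetary base by 6.4 billion, so ΔM = m × ΔMB = 17.6991 × (−6.4) ≈ -113.2742 billion.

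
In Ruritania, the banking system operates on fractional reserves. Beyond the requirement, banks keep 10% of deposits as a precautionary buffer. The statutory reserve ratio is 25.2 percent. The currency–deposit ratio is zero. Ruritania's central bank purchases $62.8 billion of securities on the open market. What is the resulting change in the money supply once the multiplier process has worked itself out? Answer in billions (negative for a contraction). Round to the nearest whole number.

$178 billion

The money multiplier is m = 1 / (rr + e) = 1 / (0.252 + 0.1) ≈ 2.8409.
The purchase adds 62.8 billion of base, so ΔM = m × ΔMB = 2.8409 × (+62.8) ≈ 178.4085 billion.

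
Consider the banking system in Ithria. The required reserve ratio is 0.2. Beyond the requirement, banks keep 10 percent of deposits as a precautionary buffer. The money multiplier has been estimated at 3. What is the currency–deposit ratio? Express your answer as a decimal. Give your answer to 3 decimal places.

Using m = 3. From m = (1 + c)/(c + rr + e), rearranging gives 1 + c = m·(c + rr + e), so c·(1 − m) = m·(rr + e) − 1.
Hence c = [m·(rr + e) − 1]/(1 − m) = [3 × (0.2 + 0.1) − 1] / (1 − 3) = 0.050000.

0.050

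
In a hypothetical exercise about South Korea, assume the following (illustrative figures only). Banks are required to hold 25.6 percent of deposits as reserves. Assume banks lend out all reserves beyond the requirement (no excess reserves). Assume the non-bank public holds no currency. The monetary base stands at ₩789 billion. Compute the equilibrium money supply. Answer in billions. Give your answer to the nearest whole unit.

With no currency drain or excess reserves, the money multiplier is m = 1/rr = 1/0.256 ≈ 3.9062.
Money supply M = m × MB = 3.9062 × 789 = 3081.9918 billion.

₩3082 billion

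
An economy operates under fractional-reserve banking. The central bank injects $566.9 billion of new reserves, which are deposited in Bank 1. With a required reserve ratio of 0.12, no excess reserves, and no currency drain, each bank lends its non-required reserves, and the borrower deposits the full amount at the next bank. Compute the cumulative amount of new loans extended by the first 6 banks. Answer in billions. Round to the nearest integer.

Bank i lends (1 − rr)^i of the original deposit: Bank 1 lends 566.9·0.8800 = 498.8720, Bank 2 lends 566.9·0.8800² ≈ 439.0074, and so on.
Summing a geometric series: total = 566.9·[0.8800·(1 − 0.8800^6) / (1 − 0.8800)] ≈ 2226.6150 billion.

$2227 billion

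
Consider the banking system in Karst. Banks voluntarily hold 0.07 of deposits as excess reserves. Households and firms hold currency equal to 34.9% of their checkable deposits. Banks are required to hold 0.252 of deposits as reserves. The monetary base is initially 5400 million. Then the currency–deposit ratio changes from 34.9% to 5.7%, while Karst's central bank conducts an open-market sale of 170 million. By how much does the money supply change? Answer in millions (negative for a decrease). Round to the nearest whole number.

Before: m₁ = (1 + 0.349) / (0.252 + 0.07 + 0.349) ≈ 2.01043, MB₁ = 5400, so M₁ = 2.01043 × 5400 = 10856.322 million.
After: m₂ = (1 + 0.057) / (0.252 + 0.07 + 0.057) ≈ 2.78892, MB₂ = 5400 − 170 = 5230, so M₂ = 2.78892 × 5230 = 14586.0516 million.
ΔM = M₂ − M₁ = 14586.0516 − 10856.322 = 3729.7296 million.

3730 million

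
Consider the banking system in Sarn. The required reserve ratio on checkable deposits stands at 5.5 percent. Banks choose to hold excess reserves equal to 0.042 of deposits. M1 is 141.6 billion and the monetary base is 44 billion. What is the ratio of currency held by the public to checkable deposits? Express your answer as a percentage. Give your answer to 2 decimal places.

Using m = M/MB = 141.6/44 ≈ 3.218182. From m = (1 + c)/(c + rr + e), rearranging gives 1 + c = m·(c + rr + e), so c·(1 − m) = m·(rr + e) − 1.
Hence c = [m·(rr + e) − 1]/(1 − m) = [3.218182 × (0.055 + 0.042) − 1] / (1 − 3.218182) ≈ 0.310090.

31.01%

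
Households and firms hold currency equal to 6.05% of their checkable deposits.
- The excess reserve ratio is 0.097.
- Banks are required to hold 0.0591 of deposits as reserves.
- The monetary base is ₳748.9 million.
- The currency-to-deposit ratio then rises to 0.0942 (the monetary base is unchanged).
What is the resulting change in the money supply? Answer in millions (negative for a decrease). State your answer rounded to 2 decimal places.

Initially m₁ = (1 + 0.0605) / (0.0591 + 0.097 + 0.0605) ≈ 4.896122, so M₁ = 4.896122 × 748.9 ≈ 3666.7058 million.
After the change m₂ = (1 + 0.0942) / (0.0591 + 0.097 + 0.0942) ≈ 4.371554, so M₂ = 4.371554 × 748.9 ≈ 3273.8568 million.
ΔM = M₂ − M₁ = 3273.8568 − 3666.7058 = -392.849 million.

-392.85 million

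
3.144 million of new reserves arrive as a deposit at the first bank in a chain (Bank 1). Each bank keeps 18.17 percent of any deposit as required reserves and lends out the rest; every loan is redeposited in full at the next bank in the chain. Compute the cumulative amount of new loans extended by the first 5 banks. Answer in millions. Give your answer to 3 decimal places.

Bank i lends (1 − rr)^i of the original deposit: Bank 1 lends 3.144·0.8183 ≈ 2.5727, Bank 2 lends 3.144·0.8183² ≈ 2.1053, and so on.
Summing a geometric series: total = 3.144·[0.8183·(1 − 0.8183^5) / (1 − 0.8183)] ≈ 8.9640 million.

8.964 million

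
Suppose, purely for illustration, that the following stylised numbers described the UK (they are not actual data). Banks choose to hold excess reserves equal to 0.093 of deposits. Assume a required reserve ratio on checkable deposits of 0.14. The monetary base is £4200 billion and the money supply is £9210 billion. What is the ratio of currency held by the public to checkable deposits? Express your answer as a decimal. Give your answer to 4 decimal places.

Using m = M/MB = 9210/4200 ≈ 2.192857. From m = (1 + c)/(c + rr + e), rearranging gives 1 + c = m·(c + rr + e), so c·(1 − m) = m·(rr + e) − 1.
Hence c = [m·(rr + e) − 1]/(1 − m) = [2.192857 × (0.14 + 0.093) − 1] / (1 − 2.192857) ≈ 0.409994.

0.4100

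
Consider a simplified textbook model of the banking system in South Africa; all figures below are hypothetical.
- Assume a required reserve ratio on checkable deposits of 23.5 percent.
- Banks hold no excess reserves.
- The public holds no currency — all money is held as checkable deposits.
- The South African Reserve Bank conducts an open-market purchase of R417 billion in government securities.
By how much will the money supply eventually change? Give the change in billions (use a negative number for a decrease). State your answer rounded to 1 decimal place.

R1774.5 billion

The simple money multiplier is m = 1/rr = 1/0.235 ≈ 4.25532.
An open-market purchase increases the monetary base by 417 billion, so ΔM = m × ΔMB = 4.25532 × 417 ≈ 1774.4684 billion.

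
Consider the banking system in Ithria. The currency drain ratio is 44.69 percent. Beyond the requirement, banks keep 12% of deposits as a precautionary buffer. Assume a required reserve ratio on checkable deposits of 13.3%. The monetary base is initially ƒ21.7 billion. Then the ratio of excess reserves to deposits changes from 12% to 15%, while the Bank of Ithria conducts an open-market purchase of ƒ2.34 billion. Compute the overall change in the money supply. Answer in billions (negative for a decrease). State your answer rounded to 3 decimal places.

ƒ2.795 billion

Before: m₁ = (1 + 0.4469) / (0.133 + 0.12 + 0.4469) ≈ 2.067295, MB₁ = 21.7, so M₁ = 2.067295 × 21.7 ≈ 44.8603 billion.
After: m₂ = (1 + 0.4469) / (0.133 + 0.15 + 0.4469) ≈ 1.982326, MB₂ = 21.7 + 2.34 = 24.04, so M₂ = 1.982326 × 24.04 ≈ 47.6551 billion.
ΔM = M₂ − M₁ = 47.6551 − 44.8603 = 2.7948 billion.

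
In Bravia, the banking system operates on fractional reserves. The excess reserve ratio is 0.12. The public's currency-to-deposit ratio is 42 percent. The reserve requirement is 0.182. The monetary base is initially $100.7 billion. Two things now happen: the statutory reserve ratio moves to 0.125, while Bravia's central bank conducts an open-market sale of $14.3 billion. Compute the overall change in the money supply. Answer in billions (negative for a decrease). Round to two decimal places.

Before: m₁ = (1 + 0.42) / (0.182 + 0.12 + 0.42) ≈ 1.966759, MB₁ = 100.7, so M₁ = 1.966759 × 100.7 ≈ 198.0526 billion.
After: m₂ = (1 + 0.42) / (0.125 + 0.12 + 0.42) ≈ 2.135338, MB₂ = 100.7 − 14.3 = 86.4, so M₂ = 2.135338 × 86.4 ≈ 184.4932 billion.
ΔM = M₂ − M₁ = 184.4932 − 198.0526 = -13.5594 billion.

-13.56 billion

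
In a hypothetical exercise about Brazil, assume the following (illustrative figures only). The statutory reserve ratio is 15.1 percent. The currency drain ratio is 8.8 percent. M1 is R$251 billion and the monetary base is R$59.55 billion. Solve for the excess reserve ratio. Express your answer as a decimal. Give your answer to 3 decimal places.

Using m = M/MB = 251/59.55 ≈ 4.214945. Since m = (1 + c)/(c + rr + e), the denominator satisfies c + rr + e = (1 + c)/m = (1 + 0.088) / 4.214945 ≈ 0.258129.
With c = 0.088 and rr = 0.151, the excess reserve ratio is 0.258129 − 0.088 − 0.151 = 0.019129.

0.019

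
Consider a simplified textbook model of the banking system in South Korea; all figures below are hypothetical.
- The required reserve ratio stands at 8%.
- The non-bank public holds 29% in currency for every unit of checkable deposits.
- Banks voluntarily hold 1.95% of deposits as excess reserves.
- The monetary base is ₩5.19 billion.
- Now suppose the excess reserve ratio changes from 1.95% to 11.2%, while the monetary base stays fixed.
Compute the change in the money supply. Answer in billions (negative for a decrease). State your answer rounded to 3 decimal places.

Initially m₁ = (1 + 0.29) / (0.08 + 0.0195 + 0.29) ≈ 3.31194, so M₁ = 3.31194 × 5.19 ≈ 17.189 billion.
After the change m₂ = (1 + 0.29) / (0.08 + 0.112 + 0.29) ≈ 2.67635, so M₂ = 2.67635 × 5.19 ≈ 13.8903 billion.
ΔM = M₂ − M₁ = 13.8903 − 17.189 = -3.2987 billion.

-3.299 billion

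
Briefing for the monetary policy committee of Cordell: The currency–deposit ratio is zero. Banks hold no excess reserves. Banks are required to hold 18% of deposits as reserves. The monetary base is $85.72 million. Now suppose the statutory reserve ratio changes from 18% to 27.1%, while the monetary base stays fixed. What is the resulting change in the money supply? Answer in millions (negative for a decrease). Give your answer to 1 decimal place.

-159.9 million

Initially m₁ = 1 / (0.18) ≈ 5.5556, so M₁ = 5.5556 × 85.72 ≈ 476.226 million.
After the change m₂ = 1 / (0.271) ≈ 3.69, so M₂ = 3.69 × 85.72 = 316.3068 million.
ΔM = M₂ − M₁ = 316.3068 − 476.226 = -159.9192 million.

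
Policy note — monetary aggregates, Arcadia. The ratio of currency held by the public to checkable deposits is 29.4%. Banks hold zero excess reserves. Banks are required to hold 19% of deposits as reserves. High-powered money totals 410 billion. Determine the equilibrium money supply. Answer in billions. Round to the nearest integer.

1096 billion

The money multiplier is m = (1 + c) / (rr + c) = (1 + 0.294) / (0.19 + 0.294) ≈ 2.6736.
So M = m × MB = 2.6736 × 410 = 1096.176 billion.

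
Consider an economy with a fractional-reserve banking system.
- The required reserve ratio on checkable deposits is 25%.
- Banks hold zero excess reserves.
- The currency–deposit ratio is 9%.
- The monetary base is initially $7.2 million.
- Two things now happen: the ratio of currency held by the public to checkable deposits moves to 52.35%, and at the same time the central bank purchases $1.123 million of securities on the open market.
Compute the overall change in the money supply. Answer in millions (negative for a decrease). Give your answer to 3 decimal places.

Before: m₁ = (1 + 0.09) / (0.25 + 0.09) ≈ 3.20588, MB₁ = 7.2, so M₁ = 3.20588 × 7.2 ≈ 23.0823 million.
After: m₂ = (1 + 0.5235) / (0.25 + 0.5235) ≈ 1.96962, MB₂ = 7.2 + 1.123 = 8.323, so M₂ = 1.96962 × 8.323 ≈ 16.3931 million.
ΔM = M₂ − M₁ = 16.3931 − 23.0823 = -6.6892 million.

-6.689 million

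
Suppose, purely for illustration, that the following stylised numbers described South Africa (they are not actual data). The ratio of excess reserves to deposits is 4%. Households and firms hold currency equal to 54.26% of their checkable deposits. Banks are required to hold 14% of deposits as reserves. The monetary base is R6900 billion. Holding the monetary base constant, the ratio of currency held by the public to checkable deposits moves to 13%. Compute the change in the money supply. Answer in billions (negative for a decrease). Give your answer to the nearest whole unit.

R10422 billion

Initially m₁ = (1 + 0.5426) / (0.14 + 0.04 + 0.5426) ≈ 2.13479, so M₁ = 2.13479 × 6900 = 14730.051 billion.
After the change m₂ = (1 + 0.13) / (0.14 + 0.04 + 0.13) ≈ 3.64516, so M₂ = 3.64516 × 6900 = 25151.604 billion.
ΔM = M₂ − M₁ = 25151.604 − 14730.051 = 10421.553 billion.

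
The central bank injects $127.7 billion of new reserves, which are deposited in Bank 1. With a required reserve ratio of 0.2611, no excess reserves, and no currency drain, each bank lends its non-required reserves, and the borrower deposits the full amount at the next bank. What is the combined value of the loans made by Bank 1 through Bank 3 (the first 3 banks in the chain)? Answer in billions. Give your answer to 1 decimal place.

$215.6 billion

Bank i lends (1 − rr)^i of the original deposit: Bank 1 lends 127.7·0.7389 ≈ 94.3575, Bank 2 lends 127.7·0.7389² ≈ 69.7208, and so on.
Summing a geometric series: total = 127.7·[0.7389·(1 − 0.7389^3) / (1 − 0.7389)] ≈ 215.5950 billion.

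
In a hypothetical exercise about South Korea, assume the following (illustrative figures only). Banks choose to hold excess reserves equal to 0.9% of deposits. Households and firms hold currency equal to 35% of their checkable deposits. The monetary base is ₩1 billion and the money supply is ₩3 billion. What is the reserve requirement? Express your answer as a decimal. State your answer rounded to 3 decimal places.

0.091

Using m = M/MB = 3/1 = 3.000000. Since m = (1 + c)/(c + rr + e), the denominator satisfies c + rr + e = (1 + c)/m = (1 + 0.35) / 3.000000 = 0.450000.
With c = 0.35 and e = 0.009, the reserve requirement is 0.450000 − 0.35 − 0.009 = 0.091.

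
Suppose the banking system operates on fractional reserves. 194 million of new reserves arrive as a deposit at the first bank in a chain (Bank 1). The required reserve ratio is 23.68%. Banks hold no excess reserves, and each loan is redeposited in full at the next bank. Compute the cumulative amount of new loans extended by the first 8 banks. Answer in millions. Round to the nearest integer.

Bank i lends (1 − rr)^i of the original deposit: Bank 1 lends 194·0.7632 = 148.0608, Bank 2 lends 194·0.7632² ≈ 113.0000, and so on.
Summing a geometric series: total = 194·[0.7632·(1 − 0.7632^8) / (1 − 0.7632)] ≈ 553.2845 million.

553 million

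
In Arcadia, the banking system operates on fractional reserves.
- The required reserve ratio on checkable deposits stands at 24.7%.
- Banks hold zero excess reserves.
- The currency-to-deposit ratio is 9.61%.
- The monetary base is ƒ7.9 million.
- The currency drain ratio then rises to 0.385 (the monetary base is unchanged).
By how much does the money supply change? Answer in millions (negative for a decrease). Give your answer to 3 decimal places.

-7.926 million

Initially m₁ = (1 + 0.0961) / (0.247 + 0.0961) ≈ 3.19470, so M₁ = 3.19470 × 7.9 ≈ 25.2381 million.
After the change m₂ = (1 + 0.385) / (0.247 + 0.385) ≈ 2.19146, so M₂ = 2.19146 × 7.9 ≈ 17.3125 million.
ΔM = M₂ − M₁ = 17.3125 − 25.2381 = -7.9256 million.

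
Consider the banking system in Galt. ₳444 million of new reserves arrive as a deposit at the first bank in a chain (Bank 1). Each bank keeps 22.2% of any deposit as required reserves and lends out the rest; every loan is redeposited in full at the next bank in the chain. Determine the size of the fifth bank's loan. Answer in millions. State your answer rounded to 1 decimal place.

₳126.6 million

Each bank lends a fraction (1 − rr) = 0.7780 of the deposit it receives, so Bank 5 receives 444·0.7780^4 and lends 444·0.7780^5 ≈ 126.5555 million.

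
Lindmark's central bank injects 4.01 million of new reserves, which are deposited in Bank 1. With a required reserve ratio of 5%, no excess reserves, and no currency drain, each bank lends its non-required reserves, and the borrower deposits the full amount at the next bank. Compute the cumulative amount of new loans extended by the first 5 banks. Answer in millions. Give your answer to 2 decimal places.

Bank i lends (1 − rr)^i of the original deposit: Bank 1 lends 4.01·0.9500 = 3.8095, Bank 2 lends 4.01·0.9500² ≈ 3.6190, and so on.
Summing a geometric series: total = 4.01·[0.9500·(1 − 0.9500^5) / (1 − 0.9500)] ≈ 17.2356 million.

17.24 million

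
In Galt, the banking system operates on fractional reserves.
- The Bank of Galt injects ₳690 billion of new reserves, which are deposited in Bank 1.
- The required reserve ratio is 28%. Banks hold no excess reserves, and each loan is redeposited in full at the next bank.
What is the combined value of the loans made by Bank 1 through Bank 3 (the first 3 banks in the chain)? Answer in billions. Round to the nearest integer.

Bank i lends (1 − rr)^i of the original deposit: Bank 1 lends 690·0.7200 = 496.8000, Bank 2 lends 690·0.7200² = 357.6960, and so on.
Summing a geometric series: total = 690·[0.7200·(1 − 0.7200^3) / (1 − 0.7200)] ≈ 1112.0371 billion.

₳1112 billion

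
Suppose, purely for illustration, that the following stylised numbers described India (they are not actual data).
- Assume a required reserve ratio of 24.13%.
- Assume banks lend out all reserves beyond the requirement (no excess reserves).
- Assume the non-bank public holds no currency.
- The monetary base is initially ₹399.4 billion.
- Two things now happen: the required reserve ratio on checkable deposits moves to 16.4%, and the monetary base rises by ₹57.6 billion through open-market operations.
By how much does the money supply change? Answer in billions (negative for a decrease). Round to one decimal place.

₹1131.4 billion

Before: m₁ = 1 / (0.2413) ≈ 4.14422, MB₁ = 399.4, so M₁ = 4.14422 × 399.4 ≈ 1655.2015 billion.
After: m₂ = 1 / (0.164) ≈ 6.09756, MB₂ = 399.4 + 57.6 = 457, so M₂ = 6.09756 × 457 ≈ 2786.5849 billion.
ΔM = M₂ − M₁ = 2786.5849 − 1655.2015 = 1131.3834 billion.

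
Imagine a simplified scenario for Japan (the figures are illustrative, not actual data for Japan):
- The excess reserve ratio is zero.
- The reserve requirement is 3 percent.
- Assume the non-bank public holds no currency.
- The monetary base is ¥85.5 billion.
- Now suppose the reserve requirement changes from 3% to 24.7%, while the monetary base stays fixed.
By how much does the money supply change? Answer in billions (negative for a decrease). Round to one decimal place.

-2503.8 billion

Initially m₁ = 1 / (0.03) ≈ 33.3333, so M₁ = 33.3333 × 85.5 ≈ 2849.9972 billion.
After the change m₂ = 1 / (0.247) ≈ 4.0486, so M₂ = 4.0486 × 85.5 = 346.1553 billion.
ΔM = M₂ − M₁ = 346.1553 − 2849.9972 = -2503.8419 billion.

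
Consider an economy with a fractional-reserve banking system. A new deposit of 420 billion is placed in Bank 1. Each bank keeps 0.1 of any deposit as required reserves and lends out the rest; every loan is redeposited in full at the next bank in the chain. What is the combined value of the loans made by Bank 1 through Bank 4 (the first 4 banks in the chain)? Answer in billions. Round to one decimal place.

Bank i lends (1 − rr)^i of the original deposit: Bank 1 lends 420·0.9000 = 378.0000, Bank 2 lends 420·0.9000² = 340.2000, and so on.
Summing a geometric series: total = 420·[0.9000·(1 − 0.9000^4) / (1 − 0.9000)] = 1299.9420 billion.

1299.9 billion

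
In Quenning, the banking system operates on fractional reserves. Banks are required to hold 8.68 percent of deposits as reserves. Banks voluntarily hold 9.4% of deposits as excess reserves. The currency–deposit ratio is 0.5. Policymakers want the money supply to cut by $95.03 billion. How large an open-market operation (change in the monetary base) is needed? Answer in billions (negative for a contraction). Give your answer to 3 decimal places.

-43.131 billion

The money multiplier is m = (1 + c) / (rr + e + c) = (1 + 0.5) / (0.0868 + 0.094 + 0.5) ≈ 2.203290.
ΔMB = ΔM / m = (−95.03) / 2.203290 ≈ -43.131 billion.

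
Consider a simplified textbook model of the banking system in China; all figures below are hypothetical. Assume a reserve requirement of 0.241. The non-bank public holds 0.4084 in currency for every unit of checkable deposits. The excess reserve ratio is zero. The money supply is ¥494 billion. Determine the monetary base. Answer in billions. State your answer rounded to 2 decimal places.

The money multiplier is m = (1 + c) / (rr + c) = (1 + 0.4084) / (0.241 + 0.4084) ≈ 2.168771.
MB = M / m = 494 / 2.168771 ≈ 227.7788 billion.

¥227.78 billion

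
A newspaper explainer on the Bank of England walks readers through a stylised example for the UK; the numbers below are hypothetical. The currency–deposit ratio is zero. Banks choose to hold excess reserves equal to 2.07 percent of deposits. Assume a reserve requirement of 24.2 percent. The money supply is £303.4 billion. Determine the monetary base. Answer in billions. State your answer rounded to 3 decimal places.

£79.703 billion

The money multiplier is m = 1 / (rr + e) = 1 / (0.242 + 0.0207) ≈ 3.8066235.
MB = M / m = 303.4 / 3.8066235 ≈ 79.7032 billion.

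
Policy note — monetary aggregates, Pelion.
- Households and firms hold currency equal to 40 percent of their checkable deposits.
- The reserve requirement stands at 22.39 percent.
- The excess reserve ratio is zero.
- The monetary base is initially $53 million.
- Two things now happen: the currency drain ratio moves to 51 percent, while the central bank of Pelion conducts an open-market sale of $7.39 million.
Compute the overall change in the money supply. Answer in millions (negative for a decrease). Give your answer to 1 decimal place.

Before: m₁ = (1 + 0.4) / (0.2239 + 0.4) ≈ 2.2439, MB₁ = 53, so M₁ = 2.2439 × 53 = 118.9267 million.
After: m₂ = (1 + 0.51) / (0.2239 + 0.51) ≈ 2.0575, MB₂ = 53 − 7.39 = 45.61, so M₂ = 2.0575 × 45.61 ≈ 93.8426 million.
ΔM = M₂ − M₁ = 93.8426 − 118.9267 = -25.0841 million.

-25.1 million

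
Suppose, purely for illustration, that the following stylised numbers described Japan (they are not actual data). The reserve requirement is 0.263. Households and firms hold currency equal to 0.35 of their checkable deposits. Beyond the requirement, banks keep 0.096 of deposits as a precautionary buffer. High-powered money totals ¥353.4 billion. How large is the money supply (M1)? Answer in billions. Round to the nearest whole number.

¥673 billion

The money multiplier is m = (1 + c) / (rr + e + c) = (1 + 0.35) / (0.263 + 0.096 + 0.35) ≈ 1.9041.
So M = m × MB = 1.9041 × 353.4 ≈ 672.9089 billion.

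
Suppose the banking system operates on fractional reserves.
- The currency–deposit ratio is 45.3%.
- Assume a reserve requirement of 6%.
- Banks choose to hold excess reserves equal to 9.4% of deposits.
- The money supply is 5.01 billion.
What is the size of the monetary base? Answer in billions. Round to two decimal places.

The money multiplier is m = (1 + c) / (rr + e + c) = (1 + 0.453) / (0.06 + 0.094 + 0.453) ≈ 2.3937.
MB = M / m = 5.01 / 2.3937 ≈ 2.093 billion.

2.09 billion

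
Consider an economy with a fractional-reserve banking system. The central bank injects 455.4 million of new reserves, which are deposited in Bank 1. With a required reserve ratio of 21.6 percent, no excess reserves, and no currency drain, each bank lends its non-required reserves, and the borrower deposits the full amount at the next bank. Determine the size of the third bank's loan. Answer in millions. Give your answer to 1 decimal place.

219.5 million

Each bank lends a fraction (1 − rr) = 0.7840 of the deposit it receives, so Bank 3 receives 455.4·0.7840^2 and lends 455.4·0.7840^3 ≈ 219.4528 million.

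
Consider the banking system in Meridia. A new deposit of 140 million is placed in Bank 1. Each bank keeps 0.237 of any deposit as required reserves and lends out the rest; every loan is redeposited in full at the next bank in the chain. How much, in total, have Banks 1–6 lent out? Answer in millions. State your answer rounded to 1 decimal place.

361.8 million

Bank i lends (1 − rr)^i of the original deposit: Bank 1 lends 140·0.7630 = 106.8200, Bank 2 lends 140·0.7630² ≈ 81.5037, and so on.
Summing a geometric series: total = 140·[0.7630·(1 − 0.7630^6) / (1 − 0.7630)] ≈ 361.7867 million.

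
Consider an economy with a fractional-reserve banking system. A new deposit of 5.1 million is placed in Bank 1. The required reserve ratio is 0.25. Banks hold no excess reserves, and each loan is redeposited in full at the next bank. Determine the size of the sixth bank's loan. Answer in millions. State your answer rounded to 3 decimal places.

0.908 million

Each bank lends a fraction (1 − rr) = 0.7500 of the deposit it receives, so Bank 6 receives 5.1·0.7500^5 and lends 5.1·0.7500^6 ≈ 0.9077 million.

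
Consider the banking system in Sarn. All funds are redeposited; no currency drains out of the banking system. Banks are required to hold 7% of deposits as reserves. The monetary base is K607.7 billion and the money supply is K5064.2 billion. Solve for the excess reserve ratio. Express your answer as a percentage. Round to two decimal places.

5.00%

Using m = M/MB = 5064.2/607.7 ≈ 8.333388. Since m = (1 + c)/(c + rr + e), the denominator satisfies c + rr + e = (1 + c)/m = (1 + 0) / 8.333388 ≈ 0.119999.
With c = 0 and rr = 0.07, the excess reserve ratio is 0.119999 − 0 − 0.07 = 0.049999.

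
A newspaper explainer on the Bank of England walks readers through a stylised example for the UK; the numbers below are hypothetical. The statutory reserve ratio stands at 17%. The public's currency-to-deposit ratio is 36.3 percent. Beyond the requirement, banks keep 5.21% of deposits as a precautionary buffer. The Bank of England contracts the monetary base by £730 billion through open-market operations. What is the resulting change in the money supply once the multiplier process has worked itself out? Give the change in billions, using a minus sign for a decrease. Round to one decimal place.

The money multiplier is m = (1 + c) / (rr + e + c) = (1 + 0.363) / (0.17 + 0.0521 + 0.363) ≈ 2.32952.
The sale removes 730 billion of base, so ΔM = m × ΔMB = 2.32952 × (−730) = -1700.5496 billion.

-1700.5 billion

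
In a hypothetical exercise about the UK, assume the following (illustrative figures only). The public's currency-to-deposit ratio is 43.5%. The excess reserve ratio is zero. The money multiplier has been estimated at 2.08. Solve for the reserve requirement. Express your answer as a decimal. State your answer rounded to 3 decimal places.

Using m = 2.08. Since m = (1 + c)/(c + rr + e), the denominator satisfies c + rr + e = (1 + c)/m = (1 + 0.435) / 2.08 ≈ 0.689904.
With c = 0.435 and e = 0, the reserve requirement is 0.689904 − 0.435 − 0 = 0.254904.

0.255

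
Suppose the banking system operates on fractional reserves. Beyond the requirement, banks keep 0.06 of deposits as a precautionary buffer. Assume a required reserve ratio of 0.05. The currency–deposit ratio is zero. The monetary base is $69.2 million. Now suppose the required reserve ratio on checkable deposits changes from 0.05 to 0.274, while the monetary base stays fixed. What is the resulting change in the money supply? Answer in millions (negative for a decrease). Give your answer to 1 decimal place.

-421.9 million

Initially m₁ = 1 / (0.05 + 0.06) ≈ 9.0909, so M₁ = 9.0909 × 69.2 ≈ 629.0903 million.
After the change m₂ = 1 / (0.274 + 0.06) ≈ 2.9940, so M₂ = 2.9940 × 69.2 = 207.1848 million.
ΔM = M₂ − M₁ = 207.1848 − 629.0903 = -421.9055 million.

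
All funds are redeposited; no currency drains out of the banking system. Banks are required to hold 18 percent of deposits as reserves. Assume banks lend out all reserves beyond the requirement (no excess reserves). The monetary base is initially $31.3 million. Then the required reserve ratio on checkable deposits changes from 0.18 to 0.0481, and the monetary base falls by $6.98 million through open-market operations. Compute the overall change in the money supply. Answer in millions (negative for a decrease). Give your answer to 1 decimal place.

$331.7 million

Before: m₁ = 1 / (0.18) ≈ 5.5556, MB₁ = 31.3, so M₁ = 5.5556 × 31.3 ≈ 173.8903 million.
After: m₂ = 1 / (0.0481) ≈ 20.79, MB₂ = 31.3 − 6.98 = 24.32, so M₂ = 20.79 × 24.32 = 505.6128 million.
ΔM = M₂ − M₁ = 505.6128 − 173.8903 = 331.7225 million.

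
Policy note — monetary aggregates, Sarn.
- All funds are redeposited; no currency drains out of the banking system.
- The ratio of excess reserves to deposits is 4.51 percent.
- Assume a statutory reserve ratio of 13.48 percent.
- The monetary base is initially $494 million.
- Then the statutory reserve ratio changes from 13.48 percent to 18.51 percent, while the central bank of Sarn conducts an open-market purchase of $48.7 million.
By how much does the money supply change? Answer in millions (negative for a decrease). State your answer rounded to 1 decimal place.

-388.5 million

Before: m₁ = 1 / (0.1348 + 0.0451) ≈ 5.55864, MB₁ = 494, so M₁ = 5.55864 × 494 ≈ 2745.9682 million.
After: m₂ = 1 / (0.1851 + 0.0451) ≈ 4.34405, MB₂ = 494 + 48.7 = 542.7, so M₂ = 4.34405 × 542.7 ≈ 2357.5159 million.
ΔM = M₂ − M₁ = 2357.5159 − 2745.9682 = -388.4523 million.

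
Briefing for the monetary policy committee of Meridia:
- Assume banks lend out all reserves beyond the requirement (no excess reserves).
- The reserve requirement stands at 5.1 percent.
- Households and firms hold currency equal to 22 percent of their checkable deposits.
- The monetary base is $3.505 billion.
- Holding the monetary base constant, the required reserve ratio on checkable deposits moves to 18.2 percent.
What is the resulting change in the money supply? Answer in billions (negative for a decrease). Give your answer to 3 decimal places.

-5.142 billion

Initially m₁ = (1 + 0.22) / (0.051 + 0.22) ≈ 4.50185, so M₁ = 4.50185 × 3.505 ≈ 15.779 billion.
After the change m₂ = (1 + 0.22) / (0.182 + 0.22) ≈ 3.03483, so M₂ = 3.03483 × 3.505 ≈ 10.6371 billion.
ΔM = M₂ − M₁ = 10.6371 − 15.779 = -5.1419 billion.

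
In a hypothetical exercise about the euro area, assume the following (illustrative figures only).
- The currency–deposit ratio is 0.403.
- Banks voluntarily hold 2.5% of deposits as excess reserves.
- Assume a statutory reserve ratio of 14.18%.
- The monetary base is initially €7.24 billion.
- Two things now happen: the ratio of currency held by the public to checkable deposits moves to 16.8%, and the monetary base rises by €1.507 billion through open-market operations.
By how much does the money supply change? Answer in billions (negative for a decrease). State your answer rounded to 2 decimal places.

€12.69 billion

Before: m₁ = (1 + 0.403) / (0.1418 + 0.025 + 0.403) ≈ 2.4623, MB₁ = 7.24, so M₁ = 2.4623 × 7.24 ≈ 17.8271 billion.
After: m₂ = (1 + 0.168) / (0.1418 + 0.025 + 0.168) ≈ 3.4886, MB₂ = 7.24 + 1.507 = 8.747, so M₂ = 3.4886 × 8.747 ≈ 30.5148 billion.
ΔM = M₂ − M₁ = 30.5148 − 17.8271 = 12.6877 billion.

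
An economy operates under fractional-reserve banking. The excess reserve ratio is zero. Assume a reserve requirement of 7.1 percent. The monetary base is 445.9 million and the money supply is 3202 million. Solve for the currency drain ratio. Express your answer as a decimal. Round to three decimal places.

0.079

Using m = M/MB = 3202/445.9 ≈ 7.180982. From m = (1 + c)/(c + rr + e), rearranging gives 1 + c = m·(c + rr + e), so c·(1 − m) = m·(rr + e) − 1.
Hence c = [m·(rr + e) − 1]/(1 − m) = [7.180982 × (0.071 + 0) − 1] / (1 − 7.180982) ≈ 0.079300.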